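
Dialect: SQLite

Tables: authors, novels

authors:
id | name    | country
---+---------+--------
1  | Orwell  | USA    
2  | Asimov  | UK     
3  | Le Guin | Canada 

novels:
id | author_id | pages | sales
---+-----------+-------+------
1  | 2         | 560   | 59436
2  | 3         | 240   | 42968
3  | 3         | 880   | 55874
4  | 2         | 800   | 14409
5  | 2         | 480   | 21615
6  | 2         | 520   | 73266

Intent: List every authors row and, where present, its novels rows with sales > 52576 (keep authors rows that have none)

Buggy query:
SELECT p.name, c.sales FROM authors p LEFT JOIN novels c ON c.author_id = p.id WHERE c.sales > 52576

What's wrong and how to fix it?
Bug: A WHERE condition on the right-hand table after LEFT JOIN drops unmatched parents

Fix: Put 'c.sales > 52576' in the JOIN's ON clause instead of WHERE

Corrected query:
SELECT p.name, c.sales FROM authors p LEFT JOIN novels c ON c.author_id = p.id AND c.sales > 52576

Result:
name    | sales
--------+------
Orwell  | NULL 
Asimov  | 59436
Asimov  | 73266
Le Guin | 55874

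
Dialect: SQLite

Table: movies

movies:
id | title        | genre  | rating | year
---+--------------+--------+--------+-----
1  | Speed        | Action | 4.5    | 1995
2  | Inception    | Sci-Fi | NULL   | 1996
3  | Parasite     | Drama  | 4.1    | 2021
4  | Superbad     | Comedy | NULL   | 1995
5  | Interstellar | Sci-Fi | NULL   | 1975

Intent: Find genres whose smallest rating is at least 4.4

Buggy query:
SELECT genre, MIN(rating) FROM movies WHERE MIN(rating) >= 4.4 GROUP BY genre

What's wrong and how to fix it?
Bug: Aggregates like MIN are computed per group after WHERE runs

Fix: Replace WHERE with HAVING after the GROUP BY

Corrected query:
SELECT genre, MIN(rating) FROM movies GROUP BY genre HAVING MIN(rating) >= 4.4

Result:
genre  | MIN(rating)
-------+------------
Action | 4.5        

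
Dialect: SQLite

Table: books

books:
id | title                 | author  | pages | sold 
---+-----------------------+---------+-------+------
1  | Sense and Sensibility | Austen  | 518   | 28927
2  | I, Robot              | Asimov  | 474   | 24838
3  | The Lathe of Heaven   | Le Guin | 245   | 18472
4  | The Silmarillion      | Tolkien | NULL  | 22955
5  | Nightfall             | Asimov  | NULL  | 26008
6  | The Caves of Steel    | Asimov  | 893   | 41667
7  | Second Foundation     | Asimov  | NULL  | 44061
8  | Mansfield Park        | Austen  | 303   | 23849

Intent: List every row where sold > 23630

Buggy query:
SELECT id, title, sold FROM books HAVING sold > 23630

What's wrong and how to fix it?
Bug: HAVING filters the output of aggregation, but this query has no GROUP BY and no aggregate functions, so SQLite rejects it (HAVING clause on a non-aggregate query); the condition here is per row

Fix: Replace HAVING with WHERE since the condition applies to individual rows

Corrected query:
SELECT id, title, sold FROM books WHERE sold > 23630

Result:
id | title                 | sold 
---+-----------------------+------
1  | Sense and Sensibility | 28927
2  | I, Robot              | 24838
5  | Nightfall             | 26008
6  | The Caves of Steel    | 41667
7  | Second Foundation     | 44061
8  | Mansfield Park        | 23849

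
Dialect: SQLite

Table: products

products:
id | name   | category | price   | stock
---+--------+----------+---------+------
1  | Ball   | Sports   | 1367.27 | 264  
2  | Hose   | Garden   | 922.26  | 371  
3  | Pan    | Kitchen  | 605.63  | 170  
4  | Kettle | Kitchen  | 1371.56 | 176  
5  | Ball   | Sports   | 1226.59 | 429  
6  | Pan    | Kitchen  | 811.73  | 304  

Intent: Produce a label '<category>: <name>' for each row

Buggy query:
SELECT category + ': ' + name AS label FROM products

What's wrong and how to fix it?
Bug: '+' is numeric addition; on text columns SQLite converts them to 0 instead of concatenating

Fix: Use the || operator for string concatenation

Corrected query:
SELECT category || ': ' || name AS label FROM products

Result:
label          
---------------
Sports: Ball   
Garden: Hose   
Kitchen: Pan   
Kitchen: Kettle
Sports: Ball   
Kitchen: Pan   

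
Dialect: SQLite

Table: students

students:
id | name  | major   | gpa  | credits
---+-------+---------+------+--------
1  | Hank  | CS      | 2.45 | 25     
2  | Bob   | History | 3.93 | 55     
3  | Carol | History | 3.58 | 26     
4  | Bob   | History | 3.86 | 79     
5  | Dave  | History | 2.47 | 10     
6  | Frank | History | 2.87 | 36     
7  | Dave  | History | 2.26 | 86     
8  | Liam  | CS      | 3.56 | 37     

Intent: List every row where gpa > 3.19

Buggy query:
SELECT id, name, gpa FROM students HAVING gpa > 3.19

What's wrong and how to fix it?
Bug: This is a non-aggregate query (no GROUP BY, no aggregates), so in SQLite the HAVING clause is invalid here; a row-level condition belongs in WHERE

Fix: Use WHERE for row-level filtering

Corrected query:
SELECT id, name, gpa FROM students WHERE gpa > 3.19

Result:
id | name  | gpa 
---+-------+-----
2  | Bob   | 3.93
3  | Carol | 3.58
4  | Bob   | 3.86
8  | Liam  | 3.56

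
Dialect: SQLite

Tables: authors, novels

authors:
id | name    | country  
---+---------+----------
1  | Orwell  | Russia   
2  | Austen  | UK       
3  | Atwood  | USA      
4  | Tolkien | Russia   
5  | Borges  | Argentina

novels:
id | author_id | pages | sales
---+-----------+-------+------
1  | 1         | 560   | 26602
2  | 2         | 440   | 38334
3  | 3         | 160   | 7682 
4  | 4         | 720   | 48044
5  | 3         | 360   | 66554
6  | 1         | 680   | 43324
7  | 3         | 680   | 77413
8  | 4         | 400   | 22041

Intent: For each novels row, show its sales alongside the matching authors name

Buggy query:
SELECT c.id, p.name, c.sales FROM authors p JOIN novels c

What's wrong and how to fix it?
Bug: Missing join condition: each novels row is matched to all authors rows instead of just its own

Fix: Add ON c.author_id = p.id to the JOIN

Corrected query:
SELECT c.id, p.name, c.sales FROM authors p JOIN novels c ON c.author_id = p.id

Result:
id | name    | sales
---+---------+------
1  | Orwell  | 26602
2  | Austen  | 38334
3  | Atwood  | 7682 
4  | Tolkien | 48044
5  | Atwood  | 66554
6  | Orwell  | 43324
7  | Atwood  | 77413
8  | Tolkien | 22041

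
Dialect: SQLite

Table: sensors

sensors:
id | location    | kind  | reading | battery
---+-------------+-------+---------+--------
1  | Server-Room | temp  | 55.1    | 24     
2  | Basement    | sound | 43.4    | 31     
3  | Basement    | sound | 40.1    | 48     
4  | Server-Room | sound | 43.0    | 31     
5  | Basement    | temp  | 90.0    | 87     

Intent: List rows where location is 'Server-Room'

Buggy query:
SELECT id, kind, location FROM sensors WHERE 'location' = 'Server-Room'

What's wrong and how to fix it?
Bug: Single quotes denote string literals in SQL; the column name is being compared as a constant string

Fix: Remove the quotes around the column name (or use double quotes for an identifier)

Corrected query:
SELECT id, kind, location FROM sensors WHERE location = 'Server-Room'

Result:
id | kind  | location   
---+-------+------------
1  | temp  | Server-Room
4  | sound | Server-Room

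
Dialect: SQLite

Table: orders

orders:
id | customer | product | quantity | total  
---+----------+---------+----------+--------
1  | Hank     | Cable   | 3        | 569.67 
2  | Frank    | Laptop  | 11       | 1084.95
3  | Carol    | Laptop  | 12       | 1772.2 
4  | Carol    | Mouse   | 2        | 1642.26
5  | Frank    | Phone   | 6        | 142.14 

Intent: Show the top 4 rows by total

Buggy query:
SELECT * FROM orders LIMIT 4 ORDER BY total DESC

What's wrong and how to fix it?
Bug: ORDER BY cannot follow LIMIT; LIMIT is the final clause

Fix: Sort with ORDER BY, then apply LIMIT

Corrected query:
SELECT * FROM orders ORDER BY total DESC LIMIT 4

Result:
id | customer | product | quantity | total  
---+----------+---------+----------+--------
3  | Carol    | Laptop  | 12       | 1772.2 
4  | Carol    | Mouse   | 2        | 1642.26
2  | Frank    | Laptop  | 11       | 1084.95
1  | Hank     | Cable   | 3        | 569.67 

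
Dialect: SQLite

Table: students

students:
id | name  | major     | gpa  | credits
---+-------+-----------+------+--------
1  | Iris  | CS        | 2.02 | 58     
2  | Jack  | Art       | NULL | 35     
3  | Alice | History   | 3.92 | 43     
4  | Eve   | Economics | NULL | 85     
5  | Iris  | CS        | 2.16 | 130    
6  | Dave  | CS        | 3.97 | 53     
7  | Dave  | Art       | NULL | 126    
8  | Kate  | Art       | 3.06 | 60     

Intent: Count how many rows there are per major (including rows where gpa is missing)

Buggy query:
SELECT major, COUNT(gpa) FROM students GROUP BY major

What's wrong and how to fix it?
Bug: COUNT(gpa) skips NULLs, so groups with missing gpa are undercounted

Fix: Use COUNT(*) to count all rows regardless of NULL

Corrected query:
SELECT major, COUNT(*) FROM students GROUP BY major

Result:
major     | COUNT(*)
----------+---------
Art       | 3       
CS        | 3       
Economics | 1       
History   | 1       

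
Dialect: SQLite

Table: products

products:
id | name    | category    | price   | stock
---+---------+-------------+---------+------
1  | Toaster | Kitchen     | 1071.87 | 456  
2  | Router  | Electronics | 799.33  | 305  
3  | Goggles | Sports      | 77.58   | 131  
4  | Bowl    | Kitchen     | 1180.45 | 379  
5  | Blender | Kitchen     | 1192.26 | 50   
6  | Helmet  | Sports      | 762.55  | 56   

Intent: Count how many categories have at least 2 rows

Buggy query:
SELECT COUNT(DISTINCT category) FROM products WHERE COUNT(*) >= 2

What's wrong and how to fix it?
Bug: WHERE filters individual rows, not groups, so a group-level COUNT is invalid there

Fix: Use a subquery that GROUPs and filters with HAVING, then count its rows

Corrected query:
SELECT COUNT(*) FROM (SELECT category FROM products GROUP BY category HAVING COUNT(*) >= 2)

Result:
COUNT(*)
--------
2       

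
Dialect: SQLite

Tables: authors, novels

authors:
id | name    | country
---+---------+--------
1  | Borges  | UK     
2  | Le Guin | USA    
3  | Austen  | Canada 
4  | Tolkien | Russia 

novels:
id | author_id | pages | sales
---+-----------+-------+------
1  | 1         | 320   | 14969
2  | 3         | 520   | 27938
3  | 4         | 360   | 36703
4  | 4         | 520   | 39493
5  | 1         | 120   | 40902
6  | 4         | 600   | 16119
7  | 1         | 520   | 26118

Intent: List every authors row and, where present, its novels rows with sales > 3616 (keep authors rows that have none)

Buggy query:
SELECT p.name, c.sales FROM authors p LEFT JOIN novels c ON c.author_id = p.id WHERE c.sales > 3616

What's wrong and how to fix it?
Bug: A WHERE condition on the right-hand table after LEFT JOIN drops unmatched parents

Fix: Move the right-table condition into the ON clause so unmatched parents are kept

Corrected query:
SELECT p.name, c.sales FROM authors p LEFT JOIN novels c ON c.author_id = p.id AND c.sales > 3616

Result:
name    | sales
--------+------
Borges  | 14969
Borges  | 26118
Borges  | 40902
Le Guin | NULL 
Austen  | 27938
Tolkien | 16119
Tolkien | 36703
Tolkien | 39493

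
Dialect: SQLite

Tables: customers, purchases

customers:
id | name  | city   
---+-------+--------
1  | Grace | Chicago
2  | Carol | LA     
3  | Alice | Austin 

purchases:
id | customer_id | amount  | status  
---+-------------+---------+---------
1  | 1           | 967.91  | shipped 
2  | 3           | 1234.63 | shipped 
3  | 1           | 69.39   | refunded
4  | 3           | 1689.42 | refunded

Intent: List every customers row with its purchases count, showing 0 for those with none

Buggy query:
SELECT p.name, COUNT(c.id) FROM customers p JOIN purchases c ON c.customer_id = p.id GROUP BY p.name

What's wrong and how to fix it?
Bug: INNER JOIN drops customers rows that have no matching purchases rows

Fix: Use LEFT JOIN so parents without children still appear (COUNT(c.id) gives 0)

Corrected query:
SELECT p.name, COUNT(c.id) FROM customers p LEFT JOIN purchases c ON c.customer_id = p.id GROUP BY p.name

Result:
name  | COUNT(c.id)
------+------------
Alice | 2          
Carol | 0          
Grace | 2          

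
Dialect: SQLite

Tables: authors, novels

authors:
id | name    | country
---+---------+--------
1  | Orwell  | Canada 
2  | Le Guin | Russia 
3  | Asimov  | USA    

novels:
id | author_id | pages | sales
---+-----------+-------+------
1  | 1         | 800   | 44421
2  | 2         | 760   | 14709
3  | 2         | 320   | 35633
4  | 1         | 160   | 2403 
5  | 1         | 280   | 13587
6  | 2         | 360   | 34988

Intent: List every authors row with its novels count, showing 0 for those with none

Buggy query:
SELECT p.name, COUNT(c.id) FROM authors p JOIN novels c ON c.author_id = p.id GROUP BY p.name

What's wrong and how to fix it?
Bug: An inner join excludes parents with zero children

Fix: Use LEFT JOIN so parents without children still appear (COUNT(c.id) gives 0)

Corrected query:
SELECT p.name, COUNT(c.id) FROM authors p LEFT JOIN novels c ON c.author_id = p.id GROUP BY p.name

Result:
name    | COUNT(c.id)
--------+------------
Asimov  | 0          
Le Guin | 3          
Orwell  | 3          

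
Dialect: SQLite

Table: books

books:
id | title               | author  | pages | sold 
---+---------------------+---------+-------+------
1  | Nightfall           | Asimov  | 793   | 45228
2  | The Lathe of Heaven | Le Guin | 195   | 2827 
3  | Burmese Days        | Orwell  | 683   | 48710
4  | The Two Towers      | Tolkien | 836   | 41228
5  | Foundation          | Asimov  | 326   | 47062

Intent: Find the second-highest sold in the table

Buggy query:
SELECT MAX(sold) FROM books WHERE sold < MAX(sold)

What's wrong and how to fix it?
Bug: MAX(sold) on the right of the comparison is an aggregate-in-WHERE error

Fix: Put the inner MAX in a scalar subquery

Corrected query:
SELECT MAX(sold) FROM books WHERE sold < (SELECT MAX(sold) FROM books)

Result:
MAX(sold)
---------
47062    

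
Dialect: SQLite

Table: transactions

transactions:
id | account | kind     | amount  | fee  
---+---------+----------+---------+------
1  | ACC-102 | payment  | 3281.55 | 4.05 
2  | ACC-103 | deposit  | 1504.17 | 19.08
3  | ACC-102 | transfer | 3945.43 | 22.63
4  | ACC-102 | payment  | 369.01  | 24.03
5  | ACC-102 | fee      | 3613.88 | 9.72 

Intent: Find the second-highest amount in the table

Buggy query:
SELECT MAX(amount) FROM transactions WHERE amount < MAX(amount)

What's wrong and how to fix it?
Bug: The inner MAX is an aggregate inside WHERE, which is not allowed

Fix: Put the inner MAX in a scalar subquery

Corrected query:
SELECT MAX(amount) FROM transactions WHERE amount < (SELECT MAX(amount) FROM transactions)

Result:
MAX(amount)
-----------
3613.88    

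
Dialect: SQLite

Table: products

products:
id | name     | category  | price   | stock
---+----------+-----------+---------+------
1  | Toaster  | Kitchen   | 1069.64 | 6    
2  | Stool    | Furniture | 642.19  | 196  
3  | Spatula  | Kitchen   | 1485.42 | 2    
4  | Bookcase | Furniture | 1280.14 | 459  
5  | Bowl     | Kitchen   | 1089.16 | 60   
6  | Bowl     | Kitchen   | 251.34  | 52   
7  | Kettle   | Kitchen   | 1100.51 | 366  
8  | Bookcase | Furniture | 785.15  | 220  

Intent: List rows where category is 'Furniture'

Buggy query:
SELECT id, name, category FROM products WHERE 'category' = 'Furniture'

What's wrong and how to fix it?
Bug: 'category' in single quotes is a string literal, not the column; the comparison is literal-vs-literal and never true

Fix: Remove the quotes around the column name (or use double quotes for an identifier)

Corrected query:
SELECT id, name, category FROM products WHERE category = 'Furniture'

Result:
id | name     | category 
---+----------+----------
2  | Stool    | Furniture
4  | Bookcase | Furniture
8  | Bookcase | Furniture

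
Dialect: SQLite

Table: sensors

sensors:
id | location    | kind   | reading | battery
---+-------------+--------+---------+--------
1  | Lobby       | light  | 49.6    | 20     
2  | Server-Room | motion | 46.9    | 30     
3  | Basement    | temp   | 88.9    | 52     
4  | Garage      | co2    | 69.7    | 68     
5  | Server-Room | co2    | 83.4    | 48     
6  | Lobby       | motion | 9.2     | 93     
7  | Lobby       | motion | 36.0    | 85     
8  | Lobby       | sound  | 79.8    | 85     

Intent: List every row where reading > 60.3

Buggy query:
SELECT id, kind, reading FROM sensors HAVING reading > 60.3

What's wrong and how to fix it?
Bug: This is a non-aggregate query (no GROUP BY, no aggregates), so in SQLite the HAVING clause is invalid here; a row-level condition belongs in WHERE

Fix: Replace HAVING with WHERE since the condition applies to individual rows

Corrected query:
SELECT id, kind, reading FROM sensors WHERE reading > 60.3

Result:
id | kind  | reading
---+-------+--------
3  | temp  | 88.9   
4  | co2   | 69.7   
5  | co2   | 83.4   
8  | sound | 79.8   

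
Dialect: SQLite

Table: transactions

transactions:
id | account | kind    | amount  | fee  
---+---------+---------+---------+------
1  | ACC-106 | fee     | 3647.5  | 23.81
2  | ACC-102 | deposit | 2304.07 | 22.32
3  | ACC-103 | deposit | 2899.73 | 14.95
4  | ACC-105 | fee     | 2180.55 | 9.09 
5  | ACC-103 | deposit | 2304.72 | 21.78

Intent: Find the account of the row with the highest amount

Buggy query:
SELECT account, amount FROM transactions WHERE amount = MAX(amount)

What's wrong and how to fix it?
Bug: MAX(amount) is an aggregate and cannot be used directly in WHERE

Fix: Wrap MAX in a scalar subquery so WHERE compares against a single value

Corrected query:
SELECT account, amount FROM transactions WHERE amount = (SELECT MAX(amount) FROM transactions)

Result:
account | amount
--------+-------
ACC-106 | 3647.5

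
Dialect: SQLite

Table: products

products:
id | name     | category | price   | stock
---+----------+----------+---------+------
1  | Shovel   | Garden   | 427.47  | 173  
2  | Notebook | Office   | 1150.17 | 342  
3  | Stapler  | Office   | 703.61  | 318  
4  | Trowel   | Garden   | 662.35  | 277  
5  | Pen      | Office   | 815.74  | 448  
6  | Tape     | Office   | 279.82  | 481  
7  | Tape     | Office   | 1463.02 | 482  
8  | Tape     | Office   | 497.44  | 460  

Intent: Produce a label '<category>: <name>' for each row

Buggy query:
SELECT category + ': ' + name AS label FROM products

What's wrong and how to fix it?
Bug: '+' is numeric addition; on text columns SQLite converts them to 0 instead of concatenating

Fix: Use the || operator for string concatenation

Corrected query:
SELECT category || ': ' || name AS label FROM products

Result:
label           
----------------
Garden: Shovel  
Office: Notebook
Office: Stapler 
Garden: Trowel  
Office: Pen     
Office: Tape    
Office: Tape    
Office: Tape    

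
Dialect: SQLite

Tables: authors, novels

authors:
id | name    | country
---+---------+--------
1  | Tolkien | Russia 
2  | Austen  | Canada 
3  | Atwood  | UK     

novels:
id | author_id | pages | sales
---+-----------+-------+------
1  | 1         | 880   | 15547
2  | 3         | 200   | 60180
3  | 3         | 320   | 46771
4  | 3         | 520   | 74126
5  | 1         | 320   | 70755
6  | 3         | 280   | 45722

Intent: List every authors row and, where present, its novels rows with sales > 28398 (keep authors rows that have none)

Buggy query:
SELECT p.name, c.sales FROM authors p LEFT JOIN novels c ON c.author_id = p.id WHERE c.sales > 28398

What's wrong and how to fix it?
Bug: Filtering c.sales in WHERE discards the NULL rows produced by LEFT JOIN, turning it into an inner join

Fix: Move the right-table condition into the ON clause so unmatched parents are kept

Corrected query:
SELECT p.name, c.sales FROM authors p LEFT JOIN novels c ON c.author_id = p.id AND c.sales > 28398

Result:
name    | sales
--------+------
Tolkien | 70755
Austen  | NULL 
Atwood  | 45722
Atwood  | 46771
Atwood  | 60180
Atwood  | 74126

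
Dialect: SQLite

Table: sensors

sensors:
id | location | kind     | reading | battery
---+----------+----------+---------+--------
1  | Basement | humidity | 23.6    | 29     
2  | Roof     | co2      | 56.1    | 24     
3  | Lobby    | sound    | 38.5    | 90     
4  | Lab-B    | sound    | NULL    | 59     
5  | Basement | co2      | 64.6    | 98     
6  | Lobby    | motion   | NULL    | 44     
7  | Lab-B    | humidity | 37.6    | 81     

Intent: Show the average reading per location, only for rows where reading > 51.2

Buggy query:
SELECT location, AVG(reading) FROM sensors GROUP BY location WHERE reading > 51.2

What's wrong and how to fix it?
Bug: Row-level WHERE must come before GROUP BY in the clause order

Fix: Move the WHERE clause before GROUP BY

Corrected query:
SELECT location, AVG(reading) FROM sensors WHERE reading > 51.2 GROUP BY location

Result:
location | AVG(reading)
---------+-------------
Basement | 64.6        
Roof     | 56.1        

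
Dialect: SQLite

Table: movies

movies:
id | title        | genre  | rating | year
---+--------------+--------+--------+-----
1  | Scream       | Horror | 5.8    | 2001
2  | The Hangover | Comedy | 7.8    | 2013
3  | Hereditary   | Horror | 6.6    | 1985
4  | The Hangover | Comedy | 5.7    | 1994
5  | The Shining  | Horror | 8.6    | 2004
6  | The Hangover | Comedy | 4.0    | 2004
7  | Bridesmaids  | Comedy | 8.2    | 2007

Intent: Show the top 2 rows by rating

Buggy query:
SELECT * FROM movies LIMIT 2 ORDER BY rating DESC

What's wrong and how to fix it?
Bug: LIMIT must come after ORDER BY

Fix: Sort with ORDER BY, then apply LIMIT

Corrected query:
SELECT * FROM movies ORDER BY rating DESC LIMIT 2

Result:
id | title       | genre  | rating | year
---+-------------+--------+--------+-----
5  | The Shining | Horror | 8.6    | 2004
7  | Bridesmaids | Comedy | 8.2    | 2007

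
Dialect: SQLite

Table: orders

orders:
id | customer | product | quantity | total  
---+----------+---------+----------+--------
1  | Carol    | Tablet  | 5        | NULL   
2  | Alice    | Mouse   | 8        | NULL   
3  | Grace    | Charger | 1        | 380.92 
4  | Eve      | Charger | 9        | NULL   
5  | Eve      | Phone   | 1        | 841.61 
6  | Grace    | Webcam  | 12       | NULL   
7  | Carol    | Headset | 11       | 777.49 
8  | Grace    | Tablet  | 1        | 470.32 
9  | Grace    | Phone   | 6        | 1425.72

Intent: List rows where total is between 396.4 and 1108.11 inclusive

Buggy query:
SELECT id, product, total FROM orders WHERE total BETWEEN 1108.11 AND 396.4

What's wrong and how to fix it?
Bug: The bounds are reversed; BETWEEN a AND b requires a <= b to match anything

Fix: Write BETWEEN 396.4 AND 1108.11

Corrected query:
SELECT id, product, total FROM orders WHERE total BETWEEN 396.4 AND 1108.11

Result:
id | product | total 
---+---------+-------
5  | Phone   | 841.61
7  | Headset | 777.49
8  | Tablet  | 470.32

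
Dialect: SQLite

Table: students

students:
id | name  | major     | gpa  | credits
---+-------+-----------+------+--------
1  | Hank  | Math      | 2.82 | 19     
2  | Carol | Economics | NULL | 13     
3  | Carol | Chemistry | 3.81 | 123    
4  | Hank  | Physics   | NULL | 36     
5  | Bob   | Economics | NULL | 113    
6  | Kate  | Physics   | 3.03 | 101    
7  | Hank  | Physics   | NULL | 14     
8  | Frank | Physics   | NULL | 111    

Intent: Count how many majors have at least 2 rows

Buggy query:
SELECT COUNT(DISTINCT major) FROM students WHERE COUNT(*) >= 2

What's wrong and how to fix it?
Bug: COUNT(*) cannot appear in WHERE; the per-group count doesn't exist yet

Fix: Group first with HAVING COUNT(*) >= 2, then COUNT the resulting groups

Corrected query:
SELECT COUNT(*) FROM (SELECT major FROM students GROUP BY major HAVING COUNT(*) >= 2)

Result:
COUNT(*)
--------
2       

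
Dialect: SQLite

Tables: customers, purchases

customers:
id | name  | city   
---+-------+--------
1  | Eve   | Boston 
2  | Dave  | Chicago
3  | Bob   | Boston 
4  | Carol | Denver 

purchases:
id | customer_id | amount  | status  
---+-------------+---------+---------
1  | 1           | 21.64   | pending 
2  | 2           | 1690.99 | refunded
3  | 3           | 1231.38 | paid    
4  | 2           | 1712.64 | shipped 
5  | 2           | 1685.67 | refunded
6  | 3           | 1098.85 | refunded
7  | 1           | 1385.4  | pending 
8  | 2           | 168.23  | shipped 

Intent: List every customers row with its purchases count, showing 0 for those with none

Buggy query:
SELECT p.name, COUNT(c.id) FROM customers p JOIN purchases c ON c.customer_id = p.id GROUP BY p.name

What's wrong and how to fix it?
Bug: An inner join excludes parents with zero children

Fix: Use LEFT JOIN so parents without children still appear (COUNT(c.id) gives 0)

Corrected query:
SELECT p.name, COUNT(c.id) FROM customers p LEFT JOIN purchases c ON c.customer_id = p.id GROUP BY p.name

Result:
name  | COUNT(c.id)
------+------------
Bob   | 2          
Carol | 0          
Dave  | 4          
Eve   | 2          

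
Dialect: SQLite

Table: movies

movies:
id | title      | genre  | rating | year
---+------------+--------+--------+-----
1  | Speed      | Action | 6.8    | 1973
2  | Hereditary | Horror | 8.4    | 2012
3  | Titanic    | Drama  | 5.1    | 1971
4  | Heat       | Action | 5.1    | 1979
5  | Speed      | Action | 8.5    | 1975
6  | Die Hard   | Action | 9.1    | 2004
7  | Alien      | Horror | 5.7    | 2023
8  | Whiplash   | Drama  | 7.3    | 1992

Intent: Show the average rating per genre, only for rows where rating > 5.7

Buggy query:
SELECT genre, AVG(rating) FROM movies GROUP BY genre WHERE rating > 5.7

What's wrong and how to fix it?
Bug: WHERE cannot follow GROUP BY

Fix: Move the WHERE clause before GROUP BY

Corrected query:
SELECT genre, AVG(rating) FROM movies WHERE rating > 5.7 GROUP BY genre

Result:
genre  | AVG(rating)
-------+------------
Action | 8.133333   
Drama  | 7.3        
Horror | 8.4        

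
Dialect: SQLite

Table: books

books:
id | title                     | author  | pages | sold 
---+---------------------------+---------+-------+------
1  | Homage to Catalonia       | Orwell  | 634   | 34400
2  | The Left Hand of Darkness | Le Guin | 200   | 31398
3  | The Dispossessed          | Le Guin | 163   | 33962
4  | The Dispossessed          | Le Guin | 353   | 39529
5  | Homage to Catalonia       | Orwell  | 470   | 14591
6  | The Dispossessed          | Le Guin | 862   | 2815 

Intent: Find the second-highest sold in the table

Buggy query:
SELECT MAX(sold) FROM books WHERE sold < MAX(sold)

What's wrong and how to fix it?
Bug: The inner MAX is an aggregate inside WHERE, which is not allowed

Fix: Put the inner MAX in a scalar subquery

Corrected query:
SELECT MAX(sold) FROM books WHERE sold < (SELECT MAX(sold) FROM books)

Result:
MAX(sold)
---------
34400    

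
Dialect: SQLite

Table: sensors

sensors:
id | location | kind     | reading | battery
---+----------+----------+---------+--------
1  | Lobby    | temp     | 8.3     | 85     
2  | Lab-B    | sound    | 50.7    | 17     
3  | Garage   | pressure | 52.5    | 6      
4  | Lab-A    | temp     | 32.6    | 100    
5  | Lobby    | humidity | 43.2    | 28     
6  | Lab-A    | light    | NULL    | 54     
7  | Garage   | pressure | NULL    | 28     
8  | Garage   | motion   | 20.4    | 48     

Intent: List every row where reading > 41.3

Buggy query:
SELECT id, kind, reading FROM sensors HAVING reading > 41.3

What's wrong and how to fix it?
Bug: HAVING filters the output of aggregation, but this query has no GROUP BY and no aggregate functions, so SQLite rejects it (HAVING clause on a non-aggregate query); the condition here is per row

Fix: Use WHERE for row-level filtering

Corrected query:
SELECT id, kind, reading FROM sensors WHERE reading > 41.3

Result:
id | kind     | reading
---+----------+--------
2  | sound    | 50.7   
3  | pressure | 52.5   
5  | humidity | 43.2   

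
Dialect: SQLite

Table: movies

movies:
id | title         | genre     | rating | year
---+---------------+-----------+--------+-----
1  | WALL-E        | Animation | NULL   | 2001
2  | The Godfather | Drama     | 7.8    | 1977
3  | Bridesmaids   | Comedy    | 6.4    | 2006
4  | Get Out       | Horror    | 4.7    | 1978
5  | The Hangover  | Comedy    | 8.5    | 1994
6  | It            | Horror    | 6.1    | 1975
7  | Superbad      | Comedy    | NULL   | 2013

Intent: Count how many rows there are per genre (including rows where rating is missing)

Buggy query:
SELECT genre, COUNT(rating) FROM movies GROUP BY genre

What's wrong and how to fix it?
Bug: COUNT(column) counts non-NULL values only; rows with NULL rating aren't counted

Fix: Replace COUNT(rating) with COUNT(*)

Corrected query:
SELECT genre, COUNT(*) FROM movies GROUP BY genre

Result:
genre     | COUNT(*)
----------+---------
Animation | 1       
Comedy    | 3       
Drama     | 1       
Horror    | 2       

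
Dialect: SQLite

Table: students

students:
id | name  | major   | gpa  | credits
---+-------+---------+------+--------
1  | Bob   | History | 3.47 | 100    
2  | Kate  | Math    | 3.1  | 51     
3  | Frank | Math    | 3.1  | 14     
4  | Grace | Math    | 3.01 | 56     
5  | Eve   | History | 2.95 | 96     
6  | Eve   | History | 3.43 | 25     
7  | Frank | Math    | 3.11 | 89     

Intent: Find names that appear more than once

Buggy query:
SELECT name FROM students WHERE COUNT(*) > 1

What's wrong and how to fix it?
Bug: COUNT(*) is an aggregate and cannot be used in WHERE

Fix: GROUP BY name, then filter groups with HAVING COUNT(*) > 1

Corrected query:
SELECT name FROM students GROUP BY name HAVING COUNT(*) > 1

Result:
name 
-----
Eve  
Frank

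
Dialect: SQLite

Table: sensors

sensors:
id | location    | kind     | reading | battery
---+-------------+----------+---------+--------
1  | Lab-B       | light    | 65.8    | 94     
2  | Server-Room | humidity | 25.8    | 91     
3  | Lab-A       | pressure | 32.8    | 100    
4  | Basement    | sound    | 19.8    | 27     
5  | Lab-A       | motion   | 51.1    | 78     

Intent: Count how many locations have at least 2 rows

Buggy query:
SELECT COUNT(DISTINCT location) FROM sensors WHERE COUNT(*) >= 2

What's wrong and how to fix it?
Bug: WHERE filters individual rows, not groups, so a group-level COUNT is invalid there

Fix: Use a subquery that GROUPs and filters with HAVING, then count its rows

Corrected query:
SELECT COUNT(*) FROM (SELECT location FROM sensors GROUP BY location HAVING COUNT(*) >= 2)

Result:
COUNT(*)
--------
1       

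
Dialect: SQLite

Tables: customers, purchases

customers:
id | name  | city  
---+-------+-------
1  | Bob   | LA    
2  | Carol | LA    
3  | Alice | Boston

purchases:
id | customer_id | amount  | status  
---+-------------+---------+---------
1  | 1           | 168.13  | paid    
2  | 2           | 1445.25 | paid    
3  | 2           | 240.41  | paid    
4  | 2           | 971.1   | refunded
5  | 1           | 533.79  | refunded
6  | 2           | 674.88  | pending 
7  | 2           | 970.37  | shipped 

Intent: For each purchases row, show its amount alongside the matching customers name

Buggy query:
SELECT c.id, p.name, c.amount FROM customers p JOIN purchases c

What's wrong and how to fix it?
Bug: JOIN with no ON clause produces a cartesian product; every purchases row pairs with every customers row

Fix: Specify the join condition linking the foreign key to the parent id

Corrected query:
SELECT c.id, p.name, c.amount FROM customers p JOIN purchases c ON c.customer_id = p.id

Result:
id | name  | amount 
---+-------+--------
1  | Bob   | 168.13 
2  | Carol | 1445.25
3  | Carol | 240.41 
4  | Carol | 971.1  
5  | Bob   | 533.79 
6  | Carol | 674.88 
7  | Carol | 970.37 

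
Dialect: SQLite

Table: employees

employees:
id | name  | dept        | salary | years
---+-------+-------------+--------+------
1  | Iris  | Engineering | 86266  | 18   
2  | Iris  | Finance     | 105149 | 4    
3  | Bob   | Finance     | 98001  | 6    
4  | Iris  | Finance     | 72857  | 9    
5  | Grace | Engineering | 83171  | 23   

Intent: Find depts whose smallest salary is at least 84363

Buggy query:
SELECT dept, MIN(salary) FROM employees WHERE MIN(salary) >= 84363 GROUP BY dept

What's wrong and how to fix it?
Bug: Aggregates like MIN are computed per group after WHERE runs

Fix: Replace WHERE with HAVING after the GROUP BY

Corrected query:
SELECT dept, MIN(salary) FROM employees GROUP BY dept HAVING MIN(salary) >= 84363

Result:
(no rows)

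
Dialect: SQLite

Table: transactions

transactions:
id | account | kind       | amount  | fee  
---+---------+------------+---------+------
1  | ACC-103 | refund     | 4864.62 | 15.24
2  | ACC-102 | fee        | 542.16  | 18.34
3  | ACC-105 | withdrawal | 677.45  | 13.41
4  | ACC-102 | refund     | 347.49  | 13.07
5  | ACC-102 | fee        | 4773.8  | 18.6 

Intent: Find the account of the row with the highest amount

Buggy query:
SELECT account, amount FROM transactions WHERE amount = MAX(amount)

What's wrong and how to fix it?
Bug: MAX(amount) is an aggregate and cannot be used directly in WHERE

Fix: Use a subquery: WHERE amount = (SELECT MAX(amount) FROM transactions)

Corrected query:
SELECT account, amount FROM transactions WHERE amount = (SELECT MAX(amount) FROM transactions)

Result:
account | amount 
--------+--------
ACC-103 | 4864.62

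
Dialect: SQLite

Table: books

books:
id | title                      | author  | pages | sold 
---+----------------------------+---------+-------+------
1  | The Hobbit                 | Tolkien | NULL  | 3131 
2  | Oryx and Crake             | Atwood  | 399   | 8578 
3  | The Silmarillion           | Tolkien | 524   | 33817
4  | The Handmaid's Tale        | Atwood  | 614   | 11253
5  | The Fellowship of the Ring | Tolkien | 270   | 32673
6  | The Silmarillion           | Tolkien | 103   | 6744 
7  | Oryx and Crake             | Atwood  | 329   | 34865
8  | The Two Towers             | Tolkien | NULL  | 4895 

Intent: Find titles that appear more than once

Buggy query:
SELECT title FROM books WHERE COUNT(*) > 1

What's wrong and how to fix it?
Bug: WHERE can't reference COUNT(*); aggregates are computed after WHERE

Fix: Group first, then use HAVING for the count condition

Corrected query:
SELECT title FROM books GROUP BY title HAVING COUNT(*) > 1

Result:
title           
----------------
Oryx and Crake  
The Silmarillion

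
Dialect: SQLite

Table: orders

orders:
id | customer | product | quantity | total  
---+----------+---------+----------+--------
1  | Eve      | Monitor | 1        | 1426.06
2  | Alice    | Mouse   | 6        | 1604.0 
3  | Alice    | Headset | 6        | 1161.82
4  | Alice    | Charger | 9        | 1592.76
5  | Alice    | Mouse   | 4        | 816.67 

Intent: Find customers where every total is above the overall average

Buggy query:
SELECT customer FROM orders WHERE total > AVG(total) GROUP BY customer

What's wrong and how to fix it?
Bug: WHERE evaluates per row before aggregation, so AVG() is unavailable

Fix: Use a subquery for AVG and a HAVING MIN(...) filter so the condition holds for every row in the group

Corrected query:
SELECT customer FROM orders GROUP BY customer HAVING MIN(total) > (SELECT AVG(total) FROM orders)

Result:
customer
--------
Eve     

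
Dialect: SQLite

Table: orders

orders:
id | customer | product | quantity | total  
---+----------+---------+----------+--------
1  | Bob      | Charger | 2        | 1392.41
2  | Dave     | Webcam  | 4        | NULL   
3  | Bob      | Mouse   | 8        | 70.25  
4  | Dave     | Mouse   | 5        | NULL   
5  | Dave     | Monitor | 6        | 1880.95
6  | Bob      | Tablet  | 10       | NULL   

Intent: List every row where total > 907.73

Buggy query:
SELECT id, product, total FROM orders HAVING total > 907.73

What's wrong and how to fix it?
Bug: This is a non-aggregate query (no GROUP BY, no aggregates), so in SQLite the HAVING clause is invalid here; a row-level condition belongs in WHERE

Fix: Use WHERE for row-level filtering

Corrected query:
SELECT id, product, total FROM orders WHERE total > 907.73

Result:
id | product | total  
---+---------+--------
1  | Charger | 1392.41
5  | Monitor | 1880.95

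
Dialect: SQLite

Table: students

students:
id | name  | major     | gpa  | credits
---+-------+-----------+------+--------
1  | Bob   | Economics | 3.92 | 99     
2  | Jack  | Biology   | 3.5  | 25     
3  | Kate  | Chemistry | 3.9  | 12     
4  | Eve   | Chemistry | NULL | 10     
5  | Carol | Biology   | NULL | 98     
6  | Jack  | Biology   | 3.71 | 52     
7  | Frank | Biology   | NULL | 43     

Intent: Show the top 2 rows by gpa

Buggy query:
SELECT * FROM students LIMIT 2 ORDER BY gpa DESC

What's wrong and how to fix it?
Bug: LIMIT must come after ORDER BY

Fix: Swap the clauses: ORDER BY first, then LIMIT

Corrected query:
SELECT * FROM students ORDER BY gpa DESC LIMIT 2

Result:
id | name | major     | gpa  | credits
---+------+-----------+------+--------
1  | Bob  | Economics | 3.92 | 99     
3  | Kate | Chemistry | 3.9  | 12     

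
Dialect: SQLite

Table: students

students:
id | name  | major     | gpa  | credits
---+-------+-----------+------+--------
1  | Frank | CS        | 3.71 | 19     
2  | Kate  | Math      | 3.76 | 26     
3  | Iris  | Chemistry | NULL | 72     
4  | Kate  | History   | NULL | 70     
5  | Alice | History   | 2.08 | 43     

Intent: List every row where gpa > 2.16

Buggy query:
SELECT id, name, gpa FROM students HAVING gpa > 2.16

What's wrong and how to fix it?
Bug: This is a non-aggregate query (no GROUP BY, no aggregates), so in SQLite the HAVING clause is invalid here; a row-level condition belongs in WHERE

Fix: Replace HAVING with WHERE since the condition applies to individual rows

Corrected query:
SELECT id, name, gpa FROM students WHERE gpa > 2.16

Result:
id | name  | gpa 
---+-------+-----
1  | Frank | 3.71
2  | Kate  | 3.76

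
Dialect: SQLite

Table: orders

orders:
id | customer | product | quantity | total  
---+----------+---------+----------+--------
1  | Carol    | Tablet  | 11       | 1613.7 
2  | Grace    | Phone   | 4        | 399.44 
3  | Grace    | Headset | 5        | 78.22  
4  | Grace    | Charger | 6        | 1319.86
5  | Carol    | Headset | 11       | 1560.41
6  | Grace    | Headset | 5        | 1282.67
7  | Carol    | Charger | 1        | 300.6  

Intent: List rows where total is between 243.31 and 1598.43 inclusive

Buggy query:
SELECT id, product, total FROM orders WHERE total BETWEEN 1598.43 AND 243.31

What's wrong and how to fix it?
Bug: BETWEEN expects the lower bound first; with 1598.43 AND 243.31 the range is empty

Fix: Write BETWEEN 243.31 AND 1598.43

Corrected query:
SELECT id, product, total FROM orders WHERE total BETWEEN 243.31 AND 1598.43

Result:
id | product | total  
---+---------+--------
2  | Phone   | 399.44 
4  | Charger | 1319.86
5  | Headset | 1560.41
6  | Headset | 1282.67
7  | Charger | 300.6  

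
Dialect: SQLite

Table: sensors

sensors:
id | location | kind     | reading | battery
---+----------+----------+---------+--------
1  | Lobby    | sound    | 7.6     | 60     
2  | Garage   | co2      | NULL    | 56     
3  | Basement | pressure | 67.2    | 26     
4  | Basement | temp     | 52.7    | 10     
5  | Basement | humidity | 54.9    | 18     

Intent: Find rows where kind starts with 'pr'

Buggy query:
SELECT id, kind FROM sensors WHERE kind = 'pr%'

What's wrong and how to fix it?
Bug: '=' compares the literal string including the % character; pattern matching needs LIKE

Fix: Use LIKE for wildcard pattern matching

Corrected query:
SELECT id, kind FROM sensors WHERE kind LIKE 'pr%'

Result:
id | kind    
---+---------
3  | pressure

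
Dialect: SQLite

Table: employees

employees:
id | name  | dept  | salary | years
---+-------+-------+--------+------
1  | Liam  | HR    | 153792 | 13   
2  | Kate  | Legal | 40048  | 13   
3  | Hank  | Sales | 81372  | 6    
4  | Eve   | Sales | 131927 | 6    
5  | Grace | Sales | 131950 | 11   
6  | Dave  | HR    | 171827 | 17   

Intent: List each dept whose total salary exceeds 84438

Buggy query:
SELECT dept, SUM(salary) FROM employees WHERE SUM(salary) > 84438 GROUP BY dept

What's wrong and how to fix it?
Bug: SUM(salary) is an aggregate, but WHERE filters rows before aggregation

Fix: Move the aggregate condition to a HAVING clause

Corrected query:
SELECT dept, SUM(salary) FROM employees GROUP BY dept HAVING SUM(salary) > 84438

Result:
dept  | SUM(salary)
------+------------
HR    | 325619     
Sales | 345249     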